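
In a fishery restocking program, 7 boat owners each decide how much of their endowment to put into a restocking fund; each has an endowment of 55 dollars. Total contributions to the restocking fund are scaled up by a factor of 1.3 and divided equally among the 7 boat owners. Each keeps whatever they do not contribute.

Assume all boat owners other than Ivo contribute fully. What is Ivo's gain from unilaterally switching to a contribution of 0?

Switching from a contribution of 55 to 0 lets Ivo keep an extra 55 dollars, but lowers the restocking fund by 55, which costs Ivo their own share of that drop: 1.3/7 × 55 = 10.21.
Net gain = 55 − 10.21 = 44.79. The private return per contributed unit (0.1857) is below 1, so free-riding is indeed the best response regardless of what the others do.

44.79 dollars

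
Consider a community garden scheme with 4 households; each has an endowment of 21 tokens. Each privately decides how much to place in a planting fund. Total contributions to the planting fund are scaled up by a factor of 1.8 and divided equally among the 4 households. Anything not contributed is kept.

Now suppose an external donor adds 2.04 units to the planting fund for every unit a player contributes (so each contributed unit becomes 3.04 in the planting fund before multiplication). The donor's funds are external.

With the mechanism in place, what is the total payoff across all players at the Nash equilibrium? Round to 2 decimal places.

459.65 tokens

With the mechanism, a contributed unit returns 1.8 × 3.04 / 4 = 1.3680 per unit of net cost to the contributor — now above 1 — so contributing fully is weakly dominant for every player.
At the Nash equilibrium everyone contributes 21. Group total payoff = 1.8 × 3.04 × 84 = 459.65.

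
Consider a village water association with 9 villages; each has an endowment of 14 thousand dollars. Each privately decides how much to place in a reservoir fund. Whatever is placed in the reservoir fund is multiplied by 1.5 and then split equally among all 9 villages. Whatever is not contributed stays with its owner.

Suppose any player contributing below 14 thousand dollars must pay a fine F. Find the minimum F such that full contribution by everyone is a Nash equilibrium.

Given the others contribute fully, the best deviation is to contribute 0 (any partial contribution still incurs the fine and gives up units whose private return 0.1667 is below 1).
Deviating from 14 to 0 saves 14 thousand dollars but forfeits the deviator's share of the drop in the reservoir fund: 1.5/9 × 14 = 2.33.
So the deviation gain is 14 − 2.33 = 11.67, and the fine must be at least 11.67 thousand dollars to wipe it out.

11.67 thousand dollars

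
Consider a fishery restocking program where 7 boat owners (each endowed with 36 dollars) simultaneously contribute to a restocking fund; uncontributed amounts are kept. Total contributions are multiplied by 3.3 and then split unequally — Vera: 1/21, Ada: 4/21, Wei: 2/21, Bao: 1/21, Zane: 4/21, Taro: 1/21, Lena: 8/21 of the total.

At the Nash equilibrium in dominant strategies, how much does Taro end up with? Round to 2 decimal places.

41.66 dollars

Each unit j contributes comes back to j as 3.3 × (j's share), so j prefers to contribute only if that share exceeds 1/3.3 = 0.3030; otherwise keeping the unit dominates.
Lena alone (share 8/21) is above the threshold, contributing 36; the remaining 6 contribute 0. Total contributed: 36.
Taro keeps 36 and receives 3.3 × 36 × 1/21 = 5.66 from the restocking fund, for a payoff of 41.66.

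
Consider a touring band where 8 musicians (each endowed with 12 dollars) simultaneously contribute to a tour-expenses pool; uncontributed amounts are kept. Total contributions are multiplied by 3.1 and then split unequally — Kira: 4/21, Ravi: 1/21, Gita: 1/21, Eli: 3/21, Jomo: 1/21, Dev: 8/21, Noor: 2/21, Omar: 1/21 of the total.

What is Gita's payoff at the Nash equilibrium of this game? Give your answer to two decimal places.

Each unit j contributes comes back to j as 3.1 × (j's share), so j prefers to contribute only if that share exceeds 1/3.1 = 0.3226; otherwise keeping the unit dominates.
Dev alone (share 8/21) is above the threshold, contributing 12; the remaining 7 contribute 0. Total contributed: 12.
Gita keeps 12 and receives 3.1 × 12 × 1/21 = 1.77 from the tour-expenses pool, for a payoff of 13.77.

13.77 dollars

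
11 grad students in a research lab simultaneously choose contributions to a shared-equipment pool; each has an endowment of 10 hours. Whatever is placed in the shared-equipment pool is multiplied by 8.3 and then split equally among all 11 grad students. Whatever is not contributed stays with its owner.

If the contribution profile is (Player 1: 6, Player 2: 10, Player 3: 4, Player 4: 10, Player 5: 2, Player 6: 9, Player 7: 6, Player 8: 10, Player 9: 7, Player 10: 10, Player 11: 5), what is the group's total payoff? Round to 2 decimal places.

686.70 hours

Total contributed: 6 + 10 + 4 + 10 + 2 + 9 + 6 + 10 + 7 + 10 + 5 = 79; total kept: 11 × 10 − 79 = 31.
The shared-equipment pool pays out 8.3 × 79 = 655.70 in aggregate.
Group total = 31 + 655.70 = 686.70.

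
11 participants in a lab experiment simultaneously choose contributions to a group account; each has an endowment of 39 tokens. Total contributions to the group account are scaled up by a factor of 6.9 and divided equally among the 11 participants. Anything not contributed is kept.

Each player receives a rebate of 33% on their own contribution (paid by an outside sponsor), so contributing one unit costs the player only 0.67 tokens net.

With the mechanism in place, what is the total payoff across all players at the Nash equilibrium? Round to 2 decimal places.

429.00 tokens

Even with the mechanism, each unit contributed returns only (6.9/11) / 0.67 = 0.9362 per unit of net cost, so contributing nothing is still dominant.
Everyone keeps their endowment and the group total is 11 × 39 = 429.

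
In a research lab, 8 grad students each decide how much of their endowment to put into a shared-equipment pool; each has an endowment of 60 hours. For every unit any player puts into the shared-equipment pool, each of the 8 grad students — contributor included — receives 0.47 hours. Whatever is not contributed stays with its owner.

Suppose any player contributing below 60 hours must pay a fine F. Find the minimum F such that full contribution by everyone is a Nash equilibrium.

Given the others contribute fully, the best deviation is to contribute 0 (any partial contribution still incurs the fine and gives up units whose private return 0.47 is below 1).
Deviating from 60 to 0 saves 60 hours but forfeits the deviator's share of the drop in the shared-equipment pool: 0.47 × 60 = 28.20.
So the deviation gain is 60 − 28.20 = 31.80, and the fine must be at least 31.80 hours to wipe it out.

31.80 hours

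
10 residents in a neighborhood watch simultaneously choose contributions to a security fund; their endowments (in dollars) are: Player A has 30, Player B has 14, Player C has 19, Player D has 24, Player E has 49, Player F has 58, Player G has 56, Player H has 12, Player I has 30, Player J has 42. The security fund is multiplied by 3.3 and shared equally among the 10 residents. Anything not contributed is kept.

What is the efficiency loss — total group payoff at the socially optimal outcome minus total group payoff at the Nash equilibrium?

768.20 dollars

The private return per contributed unit is 3.3/10 = 0.3300 < 1 for every player regardless of endowment, so the Nash equilibrium is zero contribution and the group total is Σ E_j = 30 + 14 + 19 + 24 + 49 + 58 + 56 + 12 + 30 + 42 = 334.
Each contributed unit returns 3.300 to the group, so the social optimum is full contribution by everyone: group total = 3.300 × 334 = 1102.20.
Efficiency loss = (3.300 − 1) × 334 = 768.20.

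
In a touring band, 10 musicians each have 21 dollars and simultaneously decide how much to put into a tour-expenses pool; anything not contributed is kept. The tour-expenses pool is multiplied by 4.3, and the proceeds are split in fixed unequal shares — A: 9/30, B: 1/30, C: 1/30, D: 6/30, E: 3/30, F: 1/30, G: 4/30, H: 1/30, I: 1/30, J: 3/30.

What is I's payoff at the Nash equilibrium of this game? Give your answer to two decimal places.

24.01 dollars

A player with share s gets back 4.3·s per unit contributed, so full contribution is dominant for anyone with s > 1/4.3 = 0.2326 and zero contribution is dominant for anyone below.
Only A (9/30) clears that bar, contributing 21; the remaining 9 contribute 0. Total contributed: 21.
I keeps 21 and receives 4.3 × 21 × 1/30 = 3.01 from the tour-expenses pool, for a payoff of 24.01.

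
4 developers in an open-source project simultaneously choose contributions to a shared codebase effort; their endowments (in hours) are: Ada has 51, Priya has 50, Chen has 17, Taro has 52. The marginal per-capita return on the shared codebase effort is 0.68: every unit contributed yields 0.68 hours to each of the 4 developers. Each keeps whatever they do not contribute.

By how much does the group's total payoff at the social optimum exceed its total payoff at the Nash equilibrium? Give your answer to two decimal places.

292.40 hours

The private return per contributed unit is 0.68 < 1 for everyone, so the Nash equilibrium is zero contribution and the group total is Σ E_j = 51 + 50 + 17 + 52 = 170.
Each contributed unit returns 2.720 to the group, so the social optimum is full contribution by everyone: group total = 2.720 × 170 = 462.40.
Efficiency loss = (2.720 − 1) × 170 = 292.40.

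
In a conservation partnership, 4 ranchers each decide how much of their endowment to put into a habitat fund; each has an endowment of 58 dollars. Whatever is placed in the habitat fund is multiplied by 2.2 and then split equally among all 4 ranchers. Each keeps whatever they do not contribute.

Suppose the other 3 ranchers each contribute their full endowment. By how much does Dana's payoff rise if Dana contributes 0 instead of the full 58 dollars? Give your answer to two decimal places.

Switching from a contribution of 58 to 0 lets Dana keep an extra 58 dollars, but lowers the habitat fund by 58, which costs Dana their own share of that drop: 2.2/4 × 58 = 31.90.
Net gain = 58 − 31.90 = 26.10. The private return per contributed unit (0.5500) is below 1, so free-riding is indeed the best response regardless of what the others do.

26.10 dollars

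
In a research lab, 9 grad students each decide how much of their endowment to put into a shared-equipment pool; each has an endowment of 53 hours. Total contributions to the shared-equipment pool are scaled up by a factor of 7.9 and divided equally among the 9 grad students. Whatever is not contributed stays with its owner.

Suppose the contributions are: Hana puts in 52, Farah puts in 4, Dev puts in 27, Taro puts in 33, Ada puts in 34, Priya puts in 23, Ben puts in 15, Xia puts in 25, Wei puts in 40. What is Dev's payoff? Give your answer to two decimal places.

248.08 hours

Total contributed: 52 + 4 + 27 + 33 + 34 + 23 + 15 + 25 + 40 = 253.
Each receives 7.9 × 253 / 9 = 222.08 from the shared-equipment pool.
Dev keeps 53 − 27 = 26, so Dev's payoff is 26 + 222.08 = 248.08.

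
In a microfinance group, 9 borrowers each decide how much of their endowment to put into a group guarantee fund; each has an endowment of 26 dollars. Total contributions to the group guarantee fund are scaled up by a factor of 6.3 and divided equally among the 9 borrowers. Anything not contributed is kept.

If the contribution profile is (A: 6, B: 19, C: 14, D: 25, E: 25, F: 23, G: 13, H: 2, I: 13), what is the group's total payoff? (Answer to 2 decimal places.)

Total contributed: 6 + 19 + 14 + 25 + 25 + 23 + 13 + 2 + 13 = 140; total kept: 9 × 26 − 140 = 94.
The group guarantee fund pays out 6.3 × 140 = 882.00 in aggregate.
Group total = 94 + 882.00 = 976.00.

976.00 dollars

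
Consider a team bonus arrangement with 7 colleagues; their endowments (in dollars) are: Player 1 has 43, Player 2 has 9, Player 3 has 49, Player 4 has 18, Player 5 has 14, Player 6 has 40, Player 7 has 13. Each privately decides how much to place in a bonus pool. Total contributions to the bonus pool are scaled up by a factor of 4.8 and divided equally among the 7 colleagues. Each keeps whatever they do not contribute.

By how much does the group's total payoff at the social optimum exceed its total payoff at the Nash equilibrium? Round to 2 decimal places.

The private return per contributed unit is 4.8/7 = 0.6857 < 1 for every player regardless of endowment, so the Nash equilibrium is zero contribution and the group total is Σ E_j = 43 + 9 + 49 + 18 + 14 + 40 + 13 = 186.
Each contributed unit returns 4.800 to the group, so the social optimum is full contribution by everyone: group total = 4.800 × 186 = 892.80.
Efficiency loss = (4.800 − 1) × 186 = 706.80.

706.80 dollars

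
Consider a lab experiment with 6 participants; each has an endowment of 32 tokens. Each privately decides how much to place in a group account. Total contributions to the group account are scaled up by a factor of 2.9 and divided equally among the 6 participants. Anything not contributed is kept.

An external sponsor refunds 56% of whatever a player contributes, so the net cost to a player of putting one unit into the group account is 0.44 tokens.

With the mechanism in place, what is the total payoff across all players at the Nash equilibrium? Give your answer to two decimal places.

The effective private return per unit is now (2.9/6) / 0.44 = 1.0985 > 1, so every player's dominant strategy flips to full contribution.
So the Nash equilibrium is full contribution by all 6; the group earns 6 × (32 × 0.56 + 2.9 × 32) = 664.32.

664.32 tokens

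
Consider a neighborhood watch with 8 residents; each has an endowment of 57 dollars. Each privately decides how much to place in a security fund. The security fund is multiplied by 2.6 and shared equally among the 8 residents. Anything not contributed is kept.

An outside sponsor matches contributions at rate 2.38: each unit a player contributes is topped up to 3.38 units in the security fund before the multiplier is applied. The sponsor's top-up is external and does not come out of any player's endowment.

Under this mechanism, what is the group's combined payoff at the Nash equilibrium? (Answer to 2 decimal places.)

Under the mechanism each unit contributed yields 2.6 × 3.38 / 8 = 1.0985 back to its contributor per unit of net cost, which exceeds 1, making full contribution the dominant choice for everyone.
At the Nash equilibrium everyone contributes 57. Group total payoff = 2.6 × 3.38 × 456 = 4007.33.

4007.33 dollars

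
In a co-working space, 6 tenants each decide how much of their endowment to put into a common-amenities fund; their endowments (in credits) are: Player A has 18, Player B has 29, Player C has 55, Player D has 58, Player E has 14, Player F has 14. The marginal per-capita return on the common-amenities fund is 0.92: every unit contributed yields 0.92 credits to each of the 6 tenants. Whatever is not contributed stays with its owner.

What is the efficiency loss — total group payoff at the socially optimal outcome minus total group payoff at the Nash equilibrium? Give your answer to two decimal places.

The private return per contributed unit is 0.92 < 1 for everyone, so the Nash equilibrium is zero contribution and the group total is Σ E_j = 18 + 29 + 55 + 58 + 14 + 14 = 188.
Each contributed unit returns 5.520 to the group, so the social optimum is full contribution by everyone: group total = 5.520 × 188 = 1037.76.
Efficiency loss = (5.520 − 1) × 188 = 849.76.

849.76 credits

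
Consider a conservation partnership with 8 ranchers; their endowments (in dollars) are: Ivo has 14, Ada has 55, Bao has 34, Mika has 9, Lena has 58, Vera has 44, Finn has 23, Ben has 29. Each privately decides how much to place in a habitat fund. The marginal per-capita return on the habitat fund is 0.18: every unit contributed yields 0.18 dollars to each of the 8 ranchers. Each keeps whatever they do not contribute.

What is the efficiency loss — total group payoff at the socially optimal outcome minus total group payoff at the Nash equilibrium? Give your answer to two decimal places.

The private return per contributed unit is 0.18 < 1 for everyone, so the Nash equilibrium is zero contribution and the group total is Σ E_j = 14 + 55 + 34 + 9 + 58 + 44 + 23 + 29 = 266.
Each contributed unit returns 1.440 to the group, so the social optimum is full contribution by everyone: group total = 1.440 × 266 = 383.04.
Efficiency loss = (1.440 − 1) × 266 = 117.04.

117.04 dollars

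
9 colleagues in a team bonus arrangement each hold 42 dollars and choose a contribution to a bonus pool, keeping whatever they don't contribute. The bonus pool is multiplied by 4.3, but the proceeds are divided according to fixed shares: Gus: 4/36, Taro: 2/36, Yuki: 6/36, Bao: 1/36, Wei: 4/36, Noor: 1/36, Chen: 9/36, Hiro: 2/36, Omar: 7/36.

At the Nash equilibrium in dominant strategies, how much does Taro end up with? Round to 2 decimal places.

Each unit j contributes comes back to j as 4.3 × (j's share), so j prefers to contribute only if that share exceeds 1/4.3 = 0.2326; otherwise keeping the unit dominates.
Chen alone (share 9/36) is above the threshold, contributing 42; the remaining 8 contribute 0. Total contributed: 42.
Taro keeps 42 and receives 4.3 × 42 × 2/36 = 10.03 from the bonus pool, for a payoff of 52.03.

52.03 dollars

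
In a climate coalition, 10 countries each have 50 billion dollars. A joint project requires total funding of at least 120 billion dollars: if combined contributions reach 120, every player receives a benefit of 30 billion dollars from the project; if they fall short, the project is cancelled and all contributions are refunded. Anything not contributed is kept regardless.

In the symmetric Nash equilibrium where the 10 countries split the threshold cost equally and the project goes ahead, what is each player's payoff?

Equal share of the threshold: 120/10 = 12.
At this profile no one gains by cutting their contribution: any cut drops the total below 120, the project is cancelled, contributions are refunded, and the deviator ends with 50, which is less than 50 − 12 + 30 = 68. Contributing more than 12 just wastes the excess. So contributing exactly 12 is a best response.
Each player's payoff: 50 − 12 + 30 = 68.

68 billion dollars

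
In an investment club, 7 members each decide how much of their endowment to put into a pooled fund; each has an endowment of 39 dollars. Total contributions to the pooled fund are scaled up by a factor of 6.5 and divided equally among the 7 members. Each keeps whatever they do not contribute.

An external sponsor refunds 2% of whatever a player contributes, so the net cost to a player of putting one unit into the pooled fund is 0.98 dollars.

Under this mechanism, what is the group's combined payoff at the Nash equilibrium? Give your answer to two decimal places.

273.00 dollars

With the mechanism, a contributed unit returns (6.5/7) / 0.98 = 0.9475 per unit of net cost — still below 1 — so contributing 0 remains dominant for every player.
Everyone keeps their endowment and the group total is 7 × 39 = 273.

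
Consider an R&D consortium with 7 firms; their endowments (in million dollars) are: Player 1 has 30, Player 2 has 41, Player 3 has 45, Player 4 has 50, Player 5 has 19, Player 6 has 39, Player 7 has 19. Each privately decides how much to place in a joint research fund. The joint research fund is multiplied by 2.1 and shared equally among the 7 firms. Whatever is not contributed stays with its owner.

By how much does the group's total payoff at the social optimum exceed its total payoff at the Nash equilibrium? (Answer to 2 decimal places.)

The private return per contributed unit is 2.1/7 = 0.3000 < 1 for every player regardless of endowment, so the Nash equilibrium is zero contribution and the group total is Σ E_j = 30 + 41 + 45 + 50 + 19 + 39 + 19 = 243.
Each contributed unit returns 2.100 to the group, so the social optimum is full contribution by everyone: group total = 2.100 × 243 = 510.30.
Efficiency loss = (2.100 − 1) × 243 = 267.30.

267.30 million dollars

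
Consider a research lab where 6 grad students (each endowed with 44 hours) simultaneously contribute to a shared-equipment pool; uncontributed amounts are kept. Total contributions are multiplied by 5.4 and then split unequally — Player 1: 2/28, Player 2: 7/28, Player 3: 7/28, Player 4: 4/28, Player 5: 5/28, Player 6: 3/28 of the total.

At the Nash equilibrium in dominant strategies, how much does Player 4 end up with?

111.89 hours

A player with share s gets back 5.4·s per unit contributed, so full contribution is dominant for anyone with s > 1/5.4 = 0.1852 and zero contribution is dominant for anyone below.
The shares above 0.1852 belong to Player 2 and Player 3, contributing 44 each; the remaining 4 contribute 0. Total contributed: 88.
Player 4 keeps 44 and receives 5.4 × 88 × 4/28 = 67.89 from the shared-equipment pool, for a payoff of 111.89.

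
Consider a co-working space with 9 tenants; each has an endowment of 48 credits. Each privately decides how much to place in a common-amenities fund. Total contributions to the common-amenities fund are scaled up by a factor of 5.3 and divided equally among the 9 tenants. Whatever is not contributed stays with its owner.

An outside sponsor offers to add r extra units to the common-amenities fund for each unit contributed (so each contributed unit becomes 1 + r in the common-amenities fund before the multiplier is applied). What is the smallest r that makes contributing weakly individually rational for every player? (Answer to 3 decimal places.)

With matching at rate r, one contributed unit becomes (1 + r) in the common-amenities fund and returns 5.3 × (1 + r) / 9 to the contributor.
Setting this equal to 1: 1 + r = 9/5.3 = 1.6981.
So the minimum matching rate is r = 1.6981 − 1 = 0.698.

0.698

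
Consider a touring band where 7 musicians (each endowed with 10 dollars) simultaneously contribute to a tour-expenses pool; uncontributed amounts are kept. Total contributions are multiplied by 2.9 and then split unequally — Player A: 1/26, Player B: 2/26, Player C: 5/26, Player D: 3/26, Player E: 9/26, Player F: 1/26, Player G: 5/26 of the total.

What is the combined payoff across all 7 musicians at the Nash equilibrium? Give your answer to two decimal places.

89.00 dollars

Player j's private return per contributed unit is 2.9 × (j's share). Contributing is weakly dominant for j when that share is at least 1/2.9 = 0.3448, and contributing 0 is dominant otherwise.
Only Player E (9/26) clears that bar, contributing 10; the remaining 6 contribute 0. Total contributed: 10.
The tour-expenses pool pays out 2.9 × 10 = 29.00 in total (split across the unequal shares, but the aggregate is all that matters for the group sum).
The 6 free-riders keep 10 each, adding 60. Group total = 60 + 29.00 = 89.00.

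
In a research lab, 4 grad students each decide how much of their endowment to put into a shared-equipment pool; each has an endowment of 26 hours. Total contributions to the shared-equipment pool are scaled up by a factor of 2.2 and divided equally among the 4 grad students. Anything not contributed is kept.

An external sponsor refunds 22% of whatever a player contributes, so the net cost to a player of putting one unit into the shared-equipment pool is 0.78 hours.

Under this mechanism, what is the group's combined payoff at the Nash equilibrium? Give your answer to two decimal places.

104.00 hours

With the mechanism, a contributed unit returns (2.2/4) / 0.78 = 0.7051 per unit of net cost — still below 1 — so contributing 0 remains dominant for every player.
Everyone keeps their endowment and the group total is 4 × 26 = 104.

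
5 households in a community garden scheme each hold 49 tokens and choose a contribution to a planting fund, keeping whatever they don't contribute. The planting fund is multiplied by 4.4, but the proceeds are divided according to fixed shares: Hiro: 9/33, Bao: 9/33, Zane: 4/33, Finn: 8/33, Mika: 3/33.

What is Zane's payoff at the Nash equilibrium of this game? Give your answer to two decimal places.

A player with share s gets back 4.4·s per unit contributed, so full contribution is dominant for anyone with s > 1/4.4 = 0.2273 and zero contribution is dominant for anyone below.
Hiro, Bao and Finn clear that bar, contributing 49 each; the remaining 2 contribute 0. Total contributed: 147.
Zane keeps 49 and receives 4.4 × 147 × 4/33 = 78.40 from the planting fund, for a payoff of 127.40.

127.40 tokens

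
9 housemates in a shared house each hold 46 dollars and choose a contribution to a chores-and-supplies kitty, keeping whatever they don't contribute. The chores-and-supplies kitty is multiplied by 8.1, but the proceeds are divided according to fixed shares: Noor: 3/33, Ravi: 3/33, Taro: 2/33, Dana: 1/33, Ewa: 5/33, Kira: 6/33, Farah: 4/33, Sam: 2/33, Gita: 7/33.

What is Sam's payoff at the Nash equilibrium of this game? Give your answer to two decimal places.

Each unit j contributes comes back to j as 8.1 × (j's share), so j prefers to contribute only if that share exceeds 1/8.1 = 0.1235; otherwise keeping the unit dominates.
Ewa, Kira and Gita clear that bar, contributing 46 each; the remaining 6 contribute 0. Total contributed: 138.
Sam keeps 46 and receives 8.1 × 138 × 2/33 = 67.75 from the chores-and-supplies kitty, for a payoff of 113.75.

113.75 dollars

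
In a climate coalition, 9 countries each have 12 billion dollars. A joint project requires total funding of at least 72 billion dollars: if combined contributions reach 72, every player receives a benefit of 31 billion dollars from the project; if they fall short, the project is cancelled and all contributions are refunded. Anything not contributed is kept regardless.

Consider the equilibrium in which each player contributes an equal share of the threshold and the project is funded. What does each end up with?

35 billion dollars

Equal share of the threshold: 72/9 = 8.
At this profile no one gains by cutting their contribution: any cut drops the total below 72, the project is cancelled, contributions are refunded, and the deviator ends with 12, which is less than 12 − 8 + 31 = 35. Contributing more than 8 just wastes the excess. So contributing exactly 8 is a best response.
Each player's payoff: 12 − 8 + 31 = 35.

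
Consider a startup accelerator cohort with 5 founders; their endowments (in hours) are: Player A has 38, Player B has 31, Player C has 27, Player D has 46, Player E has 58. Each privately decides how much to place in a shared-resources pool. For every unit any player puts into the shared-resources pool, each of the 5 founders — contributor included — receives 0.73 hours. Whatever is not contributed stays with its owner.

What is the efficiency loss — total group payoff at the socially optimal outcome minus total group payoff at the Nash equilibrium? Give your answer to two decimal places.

530.00 hours

The private return per contributed unit is 0.73 < 1 for everyone, so the Nash equilibrium is zero contribution and the group total is Σ E_j = 38 + 31 + 27 + 46 + 58 = 200.
Each contributed unit returns 3.650 to the group, so the social optimum is full contribution by everyone: group total = 3.650 × 200 = 730.00.
Efficiency loss = (3.650 − 1) × 200 = 530.00.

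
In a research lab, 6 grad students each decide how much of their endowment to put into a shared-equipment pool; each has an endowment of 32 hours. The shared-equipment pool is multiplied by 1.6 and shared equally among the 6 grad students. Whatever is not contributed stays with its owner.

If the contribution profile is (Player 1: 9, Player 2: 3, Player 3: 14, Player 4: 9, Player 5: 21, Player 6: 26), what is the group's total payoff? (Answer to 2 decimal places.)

241.20 hours

Total contributed: 9 + 3 + 14 + 9 + 21 + 26 = 82; total kept: 6 × 32 − 82 = 110.
The shared-equipment pool pays out 1.6 × 82 = 131.20 in aggregate.
Group total = 110 + 131.20 = 241.20.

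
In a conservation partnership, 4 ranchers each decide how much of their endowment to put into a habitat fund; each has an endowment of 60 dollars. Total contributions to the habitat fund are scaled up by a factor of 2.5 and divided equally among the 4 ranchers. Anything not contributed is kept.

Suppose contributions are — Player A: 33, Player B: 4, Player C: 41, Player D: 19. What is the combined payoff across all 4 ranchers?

385.50 dollars

Total contributed: 33 + 4 + 41 + 19 = 97; total kept: 4 × 60 − 97 = 143.
The habitat fund pays out 2.5 × 97 = 242.50 in aggregate.
Group total = 143 + 242.50 = 385.50.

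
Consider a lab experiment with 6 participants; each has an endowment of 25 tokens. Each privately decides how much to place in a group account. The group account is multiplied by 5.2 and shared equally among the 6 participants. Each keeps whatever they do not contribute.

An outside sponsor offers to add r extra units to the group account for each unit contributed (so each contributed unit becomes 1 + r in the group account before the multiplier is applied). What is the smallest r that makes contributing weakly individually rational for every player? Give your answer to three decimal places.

0.154

With matching at rate r, one contributed unit becomes (1 + r) in the group account and returns 5.2 × (1 + r) / 6 to the contributor.
Setting this equal to 1: 1 + r = 6/5.2 = 1.1538.
So the minimum matching rate is r = 1.1538 − 1 = 0.154.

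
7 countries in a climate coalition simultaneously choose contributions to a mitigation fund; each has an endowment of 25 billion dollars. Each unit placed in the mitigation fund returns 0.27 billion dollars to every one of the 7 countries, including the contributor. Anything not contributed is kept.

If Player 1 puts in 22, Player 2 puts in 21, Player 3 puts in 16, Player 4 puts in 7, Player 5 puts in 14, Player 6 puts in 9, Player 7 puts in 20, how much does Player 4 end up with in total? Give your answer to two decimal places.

Total contributed: 22 + 21 + 16 + 7 + 14 + 9 + 20 = 109.
Each receives 0.27 × 109 = 29.43 from the mitigation fund.
Player 4 keeps 25 − 7 = 18, so Player 4's payoff is 18 + 29.43 = 47.43.

47.43 billion dollars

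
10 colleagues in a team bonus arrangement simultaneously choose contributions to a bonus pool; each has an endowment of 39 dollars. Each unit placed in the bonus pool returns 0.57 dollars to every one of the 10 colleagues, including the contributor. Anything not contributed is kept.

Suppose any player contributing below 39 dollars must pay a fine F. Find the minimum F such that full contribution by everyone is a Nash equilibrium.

Given the others contribute fully, the best deviation is to contribute 0 (any partial contribution still incurs the fine and gives up units whose private return 0.57 is below 1).
Deviating from 39 to 0 saves 39 dollars but forfeits the deviator's share of the drop in the bonus pool: 0.57 × 39 = 22.23.
So the deviation gain is 39 − 22.23 = 16.77, and the fine must be at least 16.77 dollars to wipe it out.

16.77 dollars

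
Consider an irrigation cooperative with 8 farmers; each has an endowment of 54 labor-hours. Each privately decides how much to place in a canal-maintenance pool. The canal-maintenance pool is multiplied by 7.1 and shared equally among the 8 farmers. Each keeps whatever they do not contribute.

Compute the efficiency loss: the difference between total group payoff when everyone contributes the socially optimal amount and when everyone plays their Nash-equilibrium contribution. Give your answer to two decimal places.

Each contributed unit returns 7.1/8 = 0.8875 to its contributor — below 1 — so contributing 0 is dominant for every player. At the Nash equilibrium everyone keeps their 54, and the group total is 8 × 54 = 432.
Each contributed unit returns 7.100 to the group as a whole (0.8875 to each of 8 players), which exceeds 1, so the social optimum is full contribution: group total = 7.100 × 432 = 3067.20.
Efficiency loss = 3067.20 − 432 = 2635.20.

2635.20 labor-hours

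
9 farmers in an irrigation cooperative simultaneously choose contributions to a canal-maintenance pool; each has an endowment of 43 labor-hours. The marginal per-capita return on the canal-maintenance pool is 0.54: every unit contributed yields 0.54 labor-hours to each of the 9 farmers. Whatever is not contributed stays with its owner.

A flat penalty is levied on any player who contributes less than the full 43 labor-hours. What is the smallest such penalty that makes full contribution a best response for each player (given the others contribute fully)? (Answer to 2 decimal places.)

Given the others contribute fully, the best deviation is to contribute 0 (any partial contribution still incurs the fine and gives up units whose private return 0.54 is below 1).
Deviating from 43 to 0 saves 43 labor-hours but forfeits the deviator's share of the drop in the canal-maintenance pool: 0.54 × 43 = 23.22.
So the deviation gain is 43 − 23.22 = 19.78, and the fine must be at least 19.78 labor-hours to wipe it out.

19.78 labor-hours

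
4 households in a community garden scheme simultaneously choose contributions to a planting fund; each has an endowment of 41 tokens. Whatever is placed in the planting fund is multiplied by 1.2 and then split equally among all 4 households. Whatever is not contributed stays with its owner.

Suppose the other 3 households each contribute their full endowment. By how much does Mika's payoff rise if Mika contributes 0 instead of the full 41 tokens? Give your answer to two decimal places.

28.70 tokens

Switching from a contribution of 41 to 0 lets Mika keep an extra 41 tokens, but lowers the planting fund by 41, which costs Mika their own share of that drop: 1.2/4 × 41 = 12.30.
Net gain = 41 − 12.30 = 28.70. The private return per contributed unit (0.3000) is below 1, so free-riding is indeed the best response regardless of what the others do.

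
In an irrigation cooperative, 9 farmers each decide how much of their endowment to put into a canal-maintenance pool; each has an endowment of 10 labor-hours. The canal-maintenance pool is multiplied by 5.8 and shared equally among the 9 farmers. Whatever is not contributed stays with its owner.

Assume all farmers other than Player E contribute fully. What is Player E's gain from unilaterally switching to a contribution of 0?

Switching from a contribution of 10 to 0 lets Player E keep an extra 10 labor-hours, but lowers the canal-maintenance pool by 10, which costs Player E their own share of that drop: 5.8/9 × 10 = 6.44.
Net gain = 10 − 6.44 = 3.56. The private return per contributed unit (0.6444) is below 1, so free-riding is indeed the best response regardless of what the others do.

3.56 labor-hours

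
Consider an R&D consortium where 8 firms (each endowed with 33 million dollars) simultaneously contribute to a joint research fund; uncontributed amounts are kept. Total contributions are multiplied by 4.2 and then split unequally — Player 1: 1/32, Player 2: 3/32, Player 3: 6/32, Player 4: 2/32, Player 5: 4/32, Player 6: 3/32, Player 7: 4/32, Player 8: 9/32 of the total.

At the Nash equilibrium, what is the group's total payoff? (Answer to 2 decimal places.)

A player with share s gets back 4.2·s per unit contributed, so full contribution is dominant for anyone with s > 1/4.2 = 0.2381 and zero contribution is dominant for anyone below.
Only Player 8 (9/32) clears that bar, contributing 33; the remaining 7 contribute 0. Total contributed: 33.
The joint research fund pays out 4.2 × 33 = 138.60 in total (split across the unequal shares, but the aggregate is all that matters for the group sum).
The 7 free-riders keep 33 each, adding 231. Group total = 231 + 138.60 = 369.60.

369.60 million dollars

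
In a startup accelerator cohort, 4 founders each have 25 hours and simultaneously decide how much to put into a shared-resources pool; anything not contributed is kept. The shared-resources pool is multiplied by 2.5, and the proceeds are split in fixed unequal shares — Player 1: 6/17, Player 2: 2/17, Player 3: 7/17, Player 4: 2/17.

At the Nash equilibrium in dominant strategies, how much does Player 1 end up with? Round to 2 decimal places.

47.06 hours

For player j, contributing a unit is worthwhile iff 2.5 × (j's share) ≥ 1, i.e. iff j's share is at least 0.4000.
Only Player 3 (7/17) clears that bar, contributing 25; the remaining 3 contribute 0. Total contributed: 25.
Player 1 keeps 25 and receives 2.5 × 25 × 6/17 = 22.06 from the shared-resources pool, for a payoff of 47.06.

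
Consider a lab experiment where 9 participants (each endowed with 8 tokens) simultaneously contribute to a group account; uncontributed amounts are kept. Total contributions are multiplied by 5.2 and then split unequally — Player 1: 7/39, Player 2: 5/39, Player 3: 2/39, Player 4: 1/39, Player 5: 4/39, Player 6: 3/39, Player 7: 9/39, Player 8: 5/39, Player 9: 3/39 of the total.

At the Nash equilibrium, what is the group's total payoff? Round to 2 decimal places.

105.60 tokens

A player with share s gets back 5.2·s per unit contributed, so full contribution is dominant for anyone with s > 1/5.2 = 0.1923 and zero contribution is dominant for anyone below.
The only share above 0.1923 is Player 7's 9/39, contributing 8; the remaining 8 contribute 0. Total contributed: 8.
The group account pays out 5.2 × 8 = 41.60 in total (split across the unequal shares, but the aggregate is all that matters for the group sum).
The 8 free-riders keep 8 each, adding 64. Group total = 64 + 41.60 = 105.60.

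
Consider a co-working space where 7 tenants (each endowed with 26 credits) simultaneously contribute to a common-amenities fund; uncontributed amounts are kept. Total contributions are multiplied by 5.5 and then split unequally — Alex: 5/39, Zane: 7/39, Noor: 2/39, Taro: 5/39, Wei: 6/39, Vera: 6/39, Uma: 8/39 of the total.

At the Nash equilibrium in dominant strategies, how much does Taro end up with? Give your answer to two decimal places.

For player j, contributing a unit is worthwhile iff 5.5 × (j's share) ≥ 1, i.e. iff j's share is at least 0.1818.
Uma alone (share 8/39) is above the threshold, contributing 26; the remaining 6 contribute 0. Total contributed: 26.
Taro keeps 26 and receives 5.5 × 26 × 5/39 = 18.33 from the common-amenities fund, for a payoff of 44.33.

44.33 credits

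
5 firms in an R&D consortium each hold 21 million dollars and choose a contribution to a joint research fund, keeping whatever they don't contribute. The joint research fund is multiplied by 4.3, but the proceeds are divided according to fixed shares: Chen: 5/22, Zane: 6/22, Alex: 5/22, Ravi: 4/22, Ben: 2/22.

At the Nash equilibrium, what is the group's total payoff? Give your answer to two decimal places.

For player j, contributing a unit is worthwhile iff 4.3 × (j's share) ≥ 1, i.e. iff j's share is at least 0.2326.
Zane alone (share 6/22) is above the threshold, contributing 21; the remaining 4 contribute 0. Total contributed: 21.
The joint research fund pays out 4.3 × 21 = 90.30 in total (split across the unequal shares, but the aggregate is all that matters for the group sum).
The 4 free-riders keep 21 each, adding 84. Group total = 84 + 90.30 = 174.30.

174.30 million dollars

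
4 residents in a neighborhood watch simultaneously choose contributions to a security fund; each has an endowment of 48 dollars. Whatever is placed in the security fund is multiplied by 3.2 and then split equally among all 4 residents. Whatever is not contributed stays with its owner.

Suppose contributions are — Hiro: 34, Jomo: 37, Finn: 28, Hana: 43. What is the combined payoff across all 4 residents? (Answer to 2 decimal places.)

504.40 dollars

Total contributed: 34 + 37 + 28 + 43 = 142; total kept: 4 × 48 − 142 = 50.
The security fund pays out 3.2 × 142 = 454.40 in aggregate.
Group total = 50 + 454.40 = 504.40.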